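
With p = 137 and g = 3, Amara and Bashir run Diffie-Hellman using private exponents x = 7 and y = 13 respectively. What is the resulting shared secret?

29

Amara sends A = g^x mod p = 3^7 mod 137.
3^1 ≡ 3 (mod 137)
3^2 = (3^1)^2 ≡ 3^2 = 9 ≡ 9 (mod 137)
3^4 = (3^2)^2 ≡ 9^2 = 81 ≡ 81 (mod 137)
3^7 = 3^4 · 3^2 · 3^1 ≡ 81 · 9 · 3 ≡ 132 (mod 137).
So A = 132. Bashir then computes K = A^y mod p = 132^13 mod 137.
132^1 ≡ 132 (mod 137)
132^2 = (132^1)^2 ≡ 132^2 = 17424 ≡ 25 (mod 137)
132^4 = (132^2)^2 ≡ 25^2 = 625 ≡ 77 (mod 137)
132^8 = (132^4)^2 ≡ 77^2 = 5929 ≡ 38 (mod 137)
132^13 = 132^8 · 132^4 · 132^1 ≡ 38 · 77 · 132 ≡ 29 (mod 137).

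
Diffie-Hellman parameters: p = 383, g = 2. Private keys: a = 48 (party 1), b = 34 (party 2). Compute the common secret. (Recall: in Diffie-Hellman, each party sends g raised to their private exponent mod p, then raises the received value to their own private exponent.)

219

Party 2 sends B = g^b mod p = 2^34 mod 383.
2^1 ≡ 2 (mod 383)
2^2 = (2^1)^2 ≡ 2^2 = 4 ≡ 4 (mod 383)
2^4 = (2^2)^2 ≡ 4^2 = 16 ≡ 16 (mod 383)
2^8 = (2^4)^2 ≡ 16^2 = 256 ≡ 256 (mod 383)
2^16 = (2^8)^2 ≡ 256^2 = 65536 ≡ 43 (mod 383)
2^32 = (2^16)^2 ≡ 43^2 = 1849 ≡ 317 (mod 383)
2^34 = 2^32 · 2^2 ≡ 317 · 4 ≡ 119 (mod 383).
So B = 119. Party 1 then computes K = B^a mod p = 119^48 mod 383.
119^1 ≡ 119 (mod 383)
119^2 = (119^1)^2 ≡ 119^2 = 14161 ≡ 373 (mod 383)
119^4 = (119^2)^2 ≡ 373^2 = 139129 ≡ 100 (mod 383)
119^8 = (119^4)^2 ≡ 100^2 = 10000 ≡ 42 (mod 383)
119^16 = (119^8)^2 ≡ 42^2 = 1764 ≡ 232 (mod 383)
119^32 = (119^16)^2 ≡ 232^2 = 53824 ≡ 204 (mod 383)
119^48 = 119^32 · 119^16 ≡ 204 · 232 ≡ 219 (mod 383).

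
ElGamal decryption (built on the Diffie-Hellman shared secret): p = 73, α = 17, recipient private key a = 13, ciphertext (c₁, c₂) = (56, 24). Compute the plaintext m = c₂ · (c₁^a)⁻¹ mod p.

Shared mask s = c₁^a mod p = 56^13 mod 73.
56^1 ≡ 56 (mod 73)
56^2 = (56^1)^2 ≡ 56^2 = 3136 ≡ 70 (mod 73)
56^4 = (56^2)^2 ≡ 70^2 = 4900 ≡ 9 (mod 73)
56^8 = (56^4)^2 ≡ 9^2 = 81 ≡ 8 (mod 73)
56^13 = 56^8 · 56^4 · 56^1 ≡ 8 · 9 · 56 ≡ 17 (mod 73).
So s = 17; s⁻¹ ≡ 43 (mod 73).
m = c₂ · s⁻¹ mod 73 = 24 · 43 mod 73 = 10.

10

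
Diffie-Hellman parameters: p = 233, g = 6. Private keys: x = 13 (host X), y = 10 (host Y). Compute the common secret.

Host X sends A = g^x mod p = 6^13 mod 233.
6^1 ≡ 6 (mod 233)
6^2 = (6^1)^2 ≡ 6^2 = 36 ≡ 36 (mod 233)
6^4 = (6^2)^2 ≡ 36^2 = 1296 ≡ 131 (mod 233)
6^8 = (6^4)^2 ≡ 131^2 = 17161 ≡ 152 (mod 233)
6^13 = 6^8 · 6^4 · 6^1 ≡ 152 · 131 · 6 ≡ 176 (mod 233).
So A = 176. Host Y then computes K = A^y mod p = 176^10 mod 233.
176^1 ≡ 176 (mod 233)
176^2 = (176^1)^2 ≡ 176^2 = 30976 ≡ 220 (mod 233)
176^4 = (176^2)^2 ≡ 220^2 = 48400 ≡ 169 (mod 233)
176^8 = (176^4)^2 ≡ 169^2 = 28561 ≡ 135 (mod 233)
176^10 = 176^8 · 176^2 ≡ 135 · 220 ≡ 109 (mod 233).

109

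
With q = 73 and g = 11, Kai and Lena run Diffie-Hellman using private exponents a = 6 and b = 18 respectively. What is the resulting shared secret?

Kai sends A = g^a mod q = 11^6 mod 73.
11^1 ≡ 11 (mod 73)
11^2 = (11^1)^2 ≡ 11^2 = 121 ≡ 48 (mod 73)
11^4 = (11^2)^2 ≡ 48^2 = 2304 ≡ 41 (mod 73)
11^6 = 11^4 · 11^2 ≡ 41 · 48 ≡ 70 (mod 73).
So A = 70. Lena then computes K = A^b mod q = 70^18 mod 73.
70^1 ≡ 70 (mod 73)
70^2 = (70^1)^2 ≡ 70^2 = 4900 ≡ 9 (mod 73)
70^4 = (70^2)^2 ≡ 9^2 = 81 ≡ 8 (mod 73)
70^8 = (70^4)^2 ≡ 8^2 = 64 ≡ 64 (mod 73)
70^16 = (70^8)^2 ≡ 64^2 = 4096 ≡ 8 (mod 73)
70^18 = 70^16 · 70^2 ≡ 8 · 9 ≡ 72 (mod 73).

72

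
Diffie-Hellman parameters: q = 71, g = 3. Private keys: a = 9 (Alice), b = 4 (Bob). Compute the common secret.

Bob sends B = g^b mod q = 3^4 mod 71.
3^1 ≡ 3 (mod 71)
3^2 = (3^1)^2 ≡ 3^2 = 9 ≡ 9 (mod 71)
3^4 = (3^2)^2 ≡ 9^2 = 81 ≡ 10 (mod 71)
So B = 10. Alice then computes K = B^a mod q = 10^9 mod 71.
10^1 ≡ 10 (mod 71)
10^2 = (10^1)^2 ≡ 10^2 = 100 ≡ 29 (mod 71)
10^4 = (10^2)^2 ≡ 29^2 = 841 ≡ 60 (mod 71)
10^8 = (10^4)^2 ≡ 60^2 = 3600 ≡ 50 (mod 71)
10^9 = 10^8 · 10^1 ≡ 50 · 10 ≡ 3 (mod 71).

3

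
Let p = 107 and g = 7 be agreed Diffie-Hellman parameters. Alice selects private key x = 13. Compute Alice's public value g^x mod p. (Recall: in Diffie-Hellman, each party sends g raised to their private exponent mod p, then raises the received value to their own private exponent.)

17

Public value = 7^13 mod 107.
7^1 ≡ 7 (mod 107)
7^2 = (7^1)^2 ≡ 7^2 = 49 ≡ 49 (mod 107)
7^4 = (7^2)^2 ≡ 49^2 = 2401 ≡ 47 (mod 107)
7^8 = (7^4)^2 ≡ 47^2 = 2209 ≡ 69 (mod 107)
7^13 = 7^8 · 7^4 · 7^1 ≡ 69 · 47 · 7 ≡ 17 (mod 107).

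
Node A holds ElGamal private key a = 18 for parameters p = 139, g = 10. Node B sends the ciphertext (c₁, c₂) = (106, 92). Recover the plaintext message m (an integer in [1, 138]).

101

Shared mask s = c₁^a mod p = 106^18 mod 139.
106^1 ≡ 106 (mod 139)
106^2 = (106^1)^2 ≡ 106^2 = 11236 ≡ 116 (mod 139)
106^4 = (106^2)^2 ≡ 116^2 = 13456 ≡ 112 (mod 139)
106^8 = (106^4)^2 ≡ 112^2 = 12544 ≡ 34 (mod 139)
106^16 = (106^8)^2 ≡ 34^2 = 1156 ≡ 44 (mod 139)
106^18 = 106^16 · 106^2 ≡ 44 · 116 ≡ 100 (mod 139).
So s = 100; s⁻¹ ≡ 57 (mod 139).
m = c₂ · s⁻¹ mod 139 = 92 · 57 mod 139 = 101.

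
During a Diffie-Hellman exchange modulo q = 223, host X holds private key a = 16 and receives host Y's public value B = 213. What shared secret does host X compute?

Shared key K = 213^16 mod 223.
213^1 ≡ 213 (mod 223)
213^2 = (213^1)^2 ≡ 213^2 = 45369 ≡ 100 (mod 223)
213^4 = (213^2)^2 ≡ 100^2 = 10000 ≡ 188 (mod 223)
213^8 = (213^4)^2 ≡ 188^2 = 35344 ≡ 110 (mod 223)
213^16 = (213^8)^2 ≡ 110^2 = 12100 ≡ 58 (mod 223)

58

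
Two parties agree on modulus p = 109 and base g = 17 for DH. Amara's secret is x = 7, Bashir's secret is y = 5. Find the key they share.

77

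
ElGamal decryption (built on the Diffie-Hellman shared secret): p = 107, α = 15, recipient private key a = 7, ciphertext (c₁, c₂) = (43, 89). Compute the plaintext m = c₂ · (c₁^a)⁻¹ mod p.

51

Shared mask s = c₁^a mod p = 43^7 mod 107.
43^1 ≡ 43 (mod 107)
43^2 = (43^1)^2 ≡ 43^2 = 1849 ≡ 30 (mod 107)
43^4 = (43^2)^2 ≡ 30^2 = 900 ≡ 44 (mod 107)
43^7 = 43^4 · 43^2 · 43^1 ≡ 44 · 30 · 43 ≡ 50 (mod 107).
So s = 50; s⁻¹ ≡ 15 (mod 107).
m = c₂ · s⁻¹ mod 107 = 89 · 15 mod 107 = 51.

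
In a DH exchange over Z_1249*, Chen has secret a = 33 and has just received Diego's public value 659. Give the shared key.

Shared key K = 659^33 mod 1249.
659^1 ≡ 659 (mod 1249)
659^2 = (659^1)^2 ≡ 659^2 = 434281 ≡ 878 (mod 1249)
659^4 = (659^2)^2 ≡ 878^2 = 770884 ≡ 251 (mod 1249)
659^8 = (659^4)^2 ≡ 251^2 = 63001 ≡ 551 (mod 1249)
659^16 = (659^8)^2 ≡ 551^2 = 303601 ≡ 94 (mod 1249)
659^32 = (659^16)^2 ≡ 94^2 = 8836 ≡ 93 (mod 1249)
659^33 = 659^32 · 659^1 ≡ 93 · 659 ≡ 86 (mod 1249).

86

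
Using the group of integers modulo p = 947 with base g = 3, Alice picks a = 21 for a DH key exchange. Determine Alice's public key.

490

Public value = 3^21 (mod 947).
3^1 ≡ 3 (mod 947)
3^2 = (3^1)^2 ≡ 3^2 = 9 ≡ 9 (mod 947)
3^4 = (3^2)^2 ≡ 9^2 = 81 ≡ 81 (mod 947)
3^8 = (3^4)^2 ≡ 81^2 = 6561 ≡ 879 (mod 947)
3^16 = (3^8)^2 ≡ 879^2 = 772641 ≡ 836 (mod 947)
3^21 = 3^16 · 3^4 · 3^1 ≡ 836 · 81 · 3 ≡ 490 (mod 947).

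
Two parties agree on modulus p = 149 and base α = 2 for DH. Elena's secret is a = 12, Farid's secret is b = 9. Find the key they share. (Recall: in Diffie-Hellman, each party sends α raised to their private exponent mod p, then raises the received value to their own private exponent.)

80

Farid sends B = α^b mod p = 2^9 mod 149.
2^1 ≡ 2 (mod 149)
2^2 = (2^1)^2 ≡ 2^2 = 4 ≡ 4 (mod 149)
2^4 = (2^2)^2 ≡ 4^2 = 16 ≡ 16 (mod 149)
2^8 = (2^4)^2 ≡ 16^2 = 256 ≡ 107 (mod 149)
2^9 = 2^8 · 2^1 ≡ 107 · 2 ≡ 65 (mod 149).
So B = 65. Elena then computes K = B^a mod p = 65^12 mod 149.
65^1 ≡ 65 (mod 149)
65^2 = (65^1)^2 ≡ 65^2 = 4225 ≡ 53 (mod 149)
65^4 = (65^2)^2 ≡ 53^2 = 2809 ≡ 127 (mod 149)
65^8 = (65^4)^2 ≡ 127^2 = 16129 ≡ 37 (mod 149)
65^12 = 65^8 · 65^4 ≡ 37 · 127 ≡ 80 (mod 149).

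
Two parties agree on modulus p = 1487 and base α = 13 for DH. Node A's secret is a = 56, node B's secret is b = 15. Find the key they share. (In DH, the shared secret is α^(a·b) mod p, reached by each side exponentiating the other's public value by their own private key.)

Node B sends B = α^b mod p = 13^15 mod 1487.
13^1 ≡ 13 (mod 1487)
13^2 = (13^1)^2 ≡ 13^2 = 169 ≡ 169 (mod 1487)
13^4 = (13^2)^2 ≡ 169^2 = 28561 ≡ 308 (mod 1487)
13^8 = (13^4)^2 ≡ 308^2 = 94864 ≡ 1183 (mod 1487)
13^15 = 13^8 · 13^4 · 13^2 · 13^1 ≡ 1183 · 308 · 169 · 13 ≡ 589 (mod 1487).
So B = 589. Node A then computes K = B^a mod p = 589^56 mod 1487.
589^1 ≡ 589 (mod 1487)
589^2 = (589^1)^2 ≡ 589^2 = 346921 ≡ 450 (mod 1487)
589^4 = (589^2)^2 ≡ 450^2 = 202500 ≡ 268 (mod 1487)
589^8 = (589^4)^2 ≡ 268^2 = 71824 ≡ 448 (mod 1487)
589^16 = (589^8)^2 ≡ 448^2 = 200704 ≡ 1446 (mod 1487)
589^32 = (589^16)^2 ≡ 1446^2 = 2090916 ≡ 194 (mod 1487)
589^56 = 589^32 · 589^16 · 589^8 ≡ 194 · 1446 · 448 ≡ 947 (mod 1487).

947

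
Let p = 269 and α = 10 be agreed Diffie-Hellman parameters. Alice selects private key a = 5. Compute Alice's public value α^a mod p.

201

Public value = 10^5 mod 269.
10^1 ≡ 10 (mod 269)
10^2 = (10^1)^2 ≡ 10^2 = 100 ≡ 100 (mod 269)
10^4 = (10^2)^2 ≡ 100^2 = 10000 ≡ 47 (mod 269)
10^5 = 10^4 · 10^1 ≡ 47 · 10 ≡ 201 (mod 269).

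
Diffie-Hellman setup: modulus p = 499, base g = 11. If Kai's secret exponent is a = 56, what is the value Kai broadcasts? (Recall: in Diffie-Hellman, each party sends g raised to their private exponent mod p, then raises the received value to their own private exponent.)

80

Public value = 11^56 (mod 499).
11^1 ≡ 11 (mod 499)
11^2 = (11^1)^2 ≡ 11^2 = 121 ≡ 121 (mod 499)
11^4 = (11^2)^2 ≡ 121^2 = 14641 ≡ 170 (mod 499)
11^8 = (11^4)^2 ≡ 170^2 = 28900 ≡ 457 (mod 499)
11^16 = (11^8)^2 ≡ 457^2 = 208849 ≡ 267 (mod 499)
11^32 = (11^16)^2 ≡ 267^2 = 71289 ≡ 431 (mod 499)
11^56 = 11^32 · 11^16 · 11^8 ≡ 431 · 267 · 457 ≡ 80 (mod 499).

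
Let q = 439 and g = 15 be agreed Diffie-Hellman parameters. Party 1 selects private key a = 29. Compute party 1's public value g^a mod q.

414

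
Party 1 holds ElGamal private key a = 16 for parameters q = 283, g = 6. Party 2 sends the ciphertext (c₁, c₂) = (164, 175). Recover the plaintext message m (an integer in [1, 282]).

278

Shared mask s = c₁^a mod q = 164^16 mod 283.
164^1 ≡ 164 (mod 283)
164^2 = (164^1)^2 ≡ 164^2 = 26896 ≡ 11 (mod 283)
164^4 = (164^2)^2 ≡ 11^2 = 121 ≡ 121 (mod 283)
164^8 = (164^4)^2 ≡ 121^2 = 14641 ≡ 208 (mod 283)
164^16 = (164^8)^2 ≡ 208^2 = 43264 ≡ 248 (mod 283)
So s = 248; s⁻¹ ≡ 97 (mod 283).
m = c₂ · s⁻¹ mod 283 = 175 · 97 mod 283 = 278.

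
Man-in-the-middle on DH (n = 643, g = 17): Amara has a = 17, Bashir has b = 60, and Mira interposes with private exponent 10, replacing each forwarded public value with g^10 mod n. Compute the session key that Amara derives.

Amara receives Mira's public value M = 17^10 mod 643 instead of the honest one.
17^1 ≡ 17 (mod 643)
17^2 = (17^1)^2 ≡ 17^2 = 289 ≡ 289 (mod 643)
17^4 = (17^2)^2 ≡ 289^2 = 83521 ≡ 574 (mod 643)
17^8 = (17^4)^2 ≡ 574^2 = 329476 ≡ 260 (mod 643)
17^10 = 17^8 · 17^2 ≡ 260 · 289 ≡ 552 (mod 643).
So M = 552. Amara computes K = M^17 mod 643.
552^1 ≡ 552 (mod 643)
552^2 = (552^1)^2 ≡ 552^2 = 304704 ≡ 565 (mod 643)
552^4 = (552^2)^2 ≡ 565^2 = 319225 ≡ 297 (mod 643)
552^8 = (552^4)^2 ≡ 297^2 = 88209 ≡ 118 (mod 643)
552^16 = (552^8)^2 ≡ 118^2 = 13924 ≡ 421 (mod 643)
552^17 = 552^16 · 552^1 ≡ 421 · 552 ≡ 269 (mod 643).

269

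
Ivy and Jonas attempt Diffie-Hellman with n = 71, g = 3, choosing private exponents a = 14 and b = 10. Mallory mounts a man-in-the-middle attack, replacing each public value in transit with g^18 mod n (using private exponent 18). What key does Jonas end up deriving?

Jonas receives Mallory's public value M = 3^18 mod 71 instead of the honest one.
3^1 ≡ 3 (mod 71)
3^2 = (3^1)^2 ≡ 3^2 = 9 ≡ 9 (mod 71)
3^4 = (3^2)^2 ≡ 9^2 = 81 ≡ 10 (mod 71)
3^8 = (3^4)^2 ≡ 10^2 = 100 ≡ 29 (mod 71)
3^16 = (3^8)^2 ≡ 29^2 = 841 ≡ 60 (mod 71)
3^18 = 3^16 · 3^2 ≡ 60 · 9 ≡ 43 (mod 71).
So M = 43. Jonas computes K = M^10 mod 71.
43^1 ≡ 43 (mod 71)
43^2 = (43^1)^2 ≡ 43^2 = 1849 ≡ 3 (mod 71)
43^4 = (43^2)^2 ≡ 3^2 = 9 ≡ 9 (mod 71)
43^8 = (43^4)^2 ≡ 9^2 = 81 ≡ 10 (mod 71)
43^10 = 43^8 · 43^2 ≡ 10 · 3 ≡ 30 (mod 71).

30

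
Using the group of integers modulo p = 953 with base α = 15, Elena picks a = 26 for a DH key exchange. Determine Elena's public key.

389

Public value = 15^26 mod 953.
15^1 ≡ 15 (mod 953)
15^2 = (15^1)^2 ≡ 15^2 = 225 ≡ 225 (mod 953)
15^4 = (15^2)^2 ≡ 225^2 = 50625 ≡ 116 (mod 953)
15^8 = (15^4)^2 ≡ 116^2 = 13456 ≡ 114 (mod 953)
15^16 = (15^8)^2 ≡ 114^2 = 12996 ≡ 607 (mod 953)
15^26 = 15^16 · 15^8 · 15^2 ≡ 607 · 114 · 225 ≡ 389 (mod 953).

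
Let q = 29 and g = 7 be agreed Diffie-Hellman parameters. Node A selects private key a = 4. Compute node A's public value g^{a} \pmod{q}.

23

Public value = 7^{4} \pmod{29}.
7^1 ≡ 7 (mod 29)
7^2 = (7^1)^2 ≡ 7^2 = 49 ≡ 20 (mod 29)
7^4 = (7^2)^2 ≡ 20^2 = 400 ≡ 23 (mod 29)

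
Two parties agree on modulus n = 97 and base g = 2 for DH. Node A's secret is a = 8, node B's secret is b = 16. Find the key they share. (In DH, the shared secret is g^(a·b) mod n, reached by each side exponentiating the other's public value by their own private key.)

Node B sends B = g^b mod n = 2^16 mod 97.
2^1 ≡ 2 (mod 97)
2^2 = (2^1)^2 ≡ 2^2 = 4 ≡ 4 (mod 97)
2^4 = (2^2)^2 ≡ 4^2 = 16 ≡ 16 (mod 97)
2^8 = (2^4)^2 ≡ 16^2 = 256 ≡ 62 (mod 97)
2^16 = (2^8)^2 ≡ 62^2 = 3844 ≡ 61 (mod 97)
So B = 61. Node A then computes K = B^a mod n = 61^8 mod 97.
61^1 ≡ 61 (mod 97)
61^2 = (61^1)^2 ≡ 61^2 = 3721 ≡ 35 (mod 97)
61^4 = (61^2)^2 ≡ 35^2 = 1225 ≡ 61 (mod 97)
61^8 = (61^4)^2 ≡ 61^2 = 3721 ≡ 35 (mod 97)

35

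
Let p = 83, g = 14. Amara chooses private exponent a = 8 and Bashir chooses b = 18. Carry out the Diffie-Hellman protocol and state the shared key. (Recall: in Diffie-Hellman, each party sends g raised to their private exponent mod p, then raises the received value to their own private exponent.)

Bashir sends B = g^b mod p = 14^18 mod 83.
14^1 ≡ 14 (mod 83)
14^2 = (14^1)^2 ≡ 14^2 = 196 ≡ 30 (mod 83)
14^4 = (14^2)^2 ≡ 30^2 = 900 ≡ 70 (mod 83)
14^8 = (14^4)^2 ≡ 70^2 = 4900 ≡ 3 (mod 83)
14^16 = (14^8)^2 ≡ 3^2 = 9 ≡ 9 (mod 83)
14^18 = 14^16 · 14^2 ≡ 9 · 30 ≡ 21 (mod 83).
So B = 21. Amara then computes K = B^a mod p = 21^8 mod 83.
21^1 ≡ 21 (mod 83)
21^2 = (21^1)^2 ≡ 21^2 = 441 ≡ 26 (mod 83)
21^4 = (21^2)^2 ≡ 26^2 = 676 ≡ 12 (mod 83)
21^8 = (21^4)^2 ≡ 12^2 = 144 ≡ 61 (mod 83)

61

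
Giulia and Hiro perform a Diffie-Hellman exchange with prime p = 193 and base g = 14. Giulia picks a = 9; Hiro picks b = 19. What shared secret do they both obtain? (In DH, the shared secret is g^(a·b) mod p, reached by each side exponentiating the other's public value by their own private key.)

Giulia sends A = g^a mod p = 14^9 mod 193.
14^1 ≡ 14 (mod 193)
14^2 = (14^1)^2 ≡ 14^2 = 196 ≡ 3 (mod 193)
14^4 = (14^2)^2 ≡ 3^2 = 9 ≡ 9 (mod 193)
14^8 = (14^4)^2 ≡ 9^2 = 81 ≡ 81 (mod 193)
14^9 = 14^8 · 14^1 ≡ 81 · 14 ≡ 169 (mod 193).
So A = 169. Hiro then computes K = A^b mod p = 169^19 mod 193.
169^1 ≡ 169 (mod 193)
169^2 = (169^1)^2 ≡ 169^2 = 28561 ≡ 190 (mod 193)
169^4 = (169^2)^2 ≡ 190^2 = 36100 ≡ 9 (mod 193)
169^8 = (169^4)^2 ≡ 9^2 = 81 ≡ 81 (mod 193)
169^16 = (169^8)^2 ≡ 81^2 = 6561 ≡ 192 (mod 193)
169^19 = 169^16 · 169^2 · 169^1 ≡ 192 · 190 · 169 ≡ 121 (mod 193).

121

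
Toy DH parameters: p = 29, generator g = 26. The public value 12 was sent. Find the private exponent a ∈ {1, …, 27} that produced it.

Try successive powers of 26 modulo 29:
26^1 ≡ 26
26^2 ≡ 9
26^3 ≡ 2
26^4 ≡ 23
26^5 ≡ 18
26^6 ≡ 4
26^7 ≡ 17
26^8 ≡ 7
26^9 ≡ 8
26^10 ≡ 5
26^11 ≡ 14
26^12 ≡ 16
26^13 ≡ 10
26^14 ≡ 28
26^15 ≡ 3
26^16 ≡ 20
26^17 ≡ 27
26^18 ≡ 6
26^19 ≡ 11
26^20 ≡ 25
26^21 ≡ 12
Found: a = 21.

21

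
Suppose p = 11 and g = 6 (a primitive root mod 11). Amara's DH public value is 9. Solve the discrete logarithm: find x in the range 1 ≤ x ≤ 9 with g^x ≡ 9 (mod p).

4

Try successive powers of 6 modulo 11:
6^1 ≡ 6
6^2 ≡ 3
6^3 ≡ 7
6^4 ≡ 9
Found: x = 4.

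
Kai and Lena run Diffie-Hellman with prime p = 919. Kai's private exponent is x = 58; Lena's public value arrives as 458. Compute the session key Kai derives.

289

Shared key K = 458^58 mod 919.
458^1 ≡ 458 (mod 919)
458^2 = (458^1)^2 ≡ 458^2 = 209764 ≡ 232 (mod 919)
458^4 = (458^2)^2 ≡ 232^2 = 53824 ≡ 522 (mod 919)
458^8 = (458^4)^2 ≡ 522^2 = 272484 ≡ 460 (mod 919)
458^16 = (458^8)^2 ≡ 460^2 = 211600 ≡ 230 (mod 919)
458^32 = (458^16)^2 ≡ 230^2 = 52900 ≡ 517 (mod 919)
458^58 = 458^32 · 458^16 · 458^8 · 458^2 ≡ 517 · 230 · 460 · 232 ≡ 289 (mod 919).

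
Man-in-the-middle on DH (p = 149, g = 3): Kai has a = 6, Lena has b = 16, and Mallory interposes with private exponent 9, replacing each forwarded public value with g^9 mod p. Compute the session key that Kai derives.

22

Kai receives Mallory's public value M = 3^9 mod 149 instead of the honest one.
3^1 ≡ 3 (mod 149)
3^2 = (3^1)^2 ≡ 3^2 = 9 ≡ 9 (mod 149)
3^4 = (3^2)^2 ≡ 9^2 = 81 ≡ 81 (mod 149)
3^8 = (3^4)^2 ≡ 81^2 = 6561 ≡ 5 (mod 149)
3^9 = 3^8 · 3^1 ≡ 5 · 3 ≡ 15 (mod 149).
So M = 15. Kai computes K = M^6 mod 149.
15^1 ≡ 15 (mod 149)
15^2 = (15^1)^2 ≡ 15^2 = 225 ≡ 76 (mod 149)
15^4 = (15^2)^2 ≡ 76^2 = 5776 ≡ 114 (mod 149)
15^6 = 15^4 · 15^2 ≡ 114 · 76 ≡ 22 (mod 149).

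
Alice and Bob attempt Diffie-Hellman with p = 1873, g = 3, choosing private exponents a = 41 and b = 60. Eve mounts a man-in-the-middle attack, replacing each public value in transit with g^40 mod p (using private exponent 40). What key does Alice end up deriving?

1014

Alice receives Eve's public value M = 3^40 mod 1873 instead of the honest one.
3^1 ≡ 3 (mod 1873)
3^2 = (3^1)^2 ≡ 3^2 = 9 ≡ 9 (mod 1873)
3^4 = (3^2)^2 ≡ 9^2 = 81 ≡ 81 (mod 1873)
3^8 = (3^4)^2 ≡ 81^2 = 6561 ≡ 942 (mod 1873)
3^16 = (3^8)^2 ≡ 942^2 = 887364 ≡ 1435 (mod 1873)
3^32 = (3^16)^2 ≡ 1435^2 = 2059225 ≡ 798 (mod 1873)
3^40 = 3^32 · 3^8 ≡ 798 · 942 ≡ 643 (mod 1873).
So M = 643. Alice computes K = M^41 mod 1873.
643^1 ≡ 643 (mod 1873)
643^2 = (643^1)^2 ≡ 643^2 = 413449 ≡ 1389 (mod 1873)
643^4 = (643^2)^2 ≡ 1389^2 = 1929321 ≡ 131 (mod 1873)
643^8 = (643^4)^2 ≡ 131^2 = 17161 ≡ 304 (mod 1873)
643^16 = (643^8)^2 ≡ 304^2 = 92416 ≡ 639 (mod 1873)
643^32 = (643^16)^2 ≡ 639^2 = 408321 ≡ 7 (mod 1873)
643^41 = 643^32 · 643^8 · 643^1 ≡ 7 · 304 · 643 ≡ 1014 (mod 1873).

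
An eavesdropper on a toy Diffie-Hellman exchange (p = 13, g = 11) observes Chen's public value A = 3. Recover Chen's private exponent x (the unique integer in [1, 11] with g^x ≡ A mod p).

Try successive powers of 11 modulo 13:
11^1 ≡ 11
11^2 ≡ 4
11^3 ≡ 5
11^4 ≡ 3
Found: x = 4.

4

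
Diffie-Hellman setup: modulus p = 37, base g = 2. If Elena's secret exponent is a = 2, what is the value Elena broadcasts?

4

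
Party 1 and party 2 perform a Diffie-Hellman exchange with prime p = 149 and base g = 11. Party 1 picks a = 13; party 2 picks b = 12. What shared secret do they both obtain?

Party 1 sends A = g^a mod p = 11^13 mod 149.
11^1 ≡ 11 (mod 149)
11^2 = (11^1)^2 ≡ 11^2 = 121 ≡ 121 (mod 149)
11^4 = (11^2)^2 ≡ 121^2 = 14641 ≡ 39 (mod 149)
11^8 = (11^4)^2 ≡ 39^2 = 1521 ≡ 31 (mod 149)
11^13 = 11^8 · 11^4 · 11^1 ≡ 31 · 39 · 11 ≡ 38 (mod 149).
So A = 38. Party 2 then computes K = A^b mod p = 38^12 mod 149.
38^1 ≡ 38 (mod 149)
38^2 = (38^1)^2 ≡ 38^2 = 1444 ≡ 103 (mod 149)
38^4 = (38^2)^2 ≡ 103^2 = 10609 ≡ 30 (mod 149)
38^8 = (38^4)^2 ≡ 30^2 = 900 ≡ 6 (mod 149)
38^12 = 38^8 · 38^4 ≡ 6 · 30 ≡ 31 (mod 149).

31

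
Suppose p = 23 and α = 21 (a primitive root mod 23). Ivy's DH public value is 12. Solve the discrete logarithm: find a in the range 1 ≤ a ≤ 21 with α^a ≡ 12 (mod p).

Try successive powers of 21 modulo 23:
21^1 ≡ 21
21^2 ≡ 4
21^3 ≡ 15
21^4 ≡ 16
21^5 ≡ 14
21^6 ≡ 18
21^7 ≡ 10
21^8 ≡ 3
21^9 ≡ 17
21^10 ≡ 12
Found: a = 10.

10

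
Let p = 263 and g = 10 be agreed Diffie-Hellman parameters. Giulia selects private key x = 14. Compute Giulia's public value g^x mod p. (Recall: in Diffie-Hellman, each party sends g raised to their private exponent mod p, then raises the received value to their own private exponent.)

Public value = 10^14 mod 263.
10^1 ≡ 10 (mod 263)
10^2 = (10^1)^2 ≡ 10^2 = 100 ≡ 100 (mod 263)
10^4 = (10^2)^2 ≡ 100^2 = 10000 ≡ 6 (mod 263)
10^8 = (10^4)^2 ≡ 6^2 = 36 ≡ 36 (mod 263)
10^14 = 10^8 · 10^4 · 10^2 ≡ 36 · 6 · 100 ≡ 34 (mod 263).

34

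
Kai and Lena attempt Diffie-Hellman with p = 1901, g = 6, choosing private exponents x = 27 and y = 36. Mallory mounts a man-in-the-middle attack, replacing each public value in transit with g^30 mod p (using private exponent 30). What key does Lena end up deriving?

Lena receives Mallory's public value M = 6^30 mod 1901 instead of the honest one.
6^1 ≡ 6 (mod 1901)
6^2 = (6^1)^2 ≡ 6^2 = 36 ≡ 36 (mod 1901)
6^4 = (6^2)^2 ≡ 36^2 = 1296 ≡ 1296 (mod 1901)
6^8 = (6^4)^2 ≡ 1296^2 = 1679616 ≡ 1033 (mod 1901)
6^16 = (6^8)^2 ≡ 1033^2 = 1067089 ≡ 628 (mod 1901)
6^30 = 6^16 · 6^8 · 6^4 · 6^2 ≡ 628 · 1033 · 1296 · 36 ≡ 394 (mod 1901).
So M = 394. Lena computes K = M^36 mod 1901.
394^1 ≡ 394 (mod 1901)
394^2 = (394^1)^2 ≡ 394^2 = 155236 ≡ 1255 (mod 1901)
394^4 = (394^2)^2 ≡ 1255^2 = 1575025 ≡ 997 (mod 1901)
394^8 = (394^4)^2 ≡ 997^2 = 994009 ≡ 1687 (mod 1901)
394^16 = (394^8)^2 ≡ 1687^2 = 2845969 ≡ 172 (mod 1901)
394^32 = (394^16)^2 ≡ 172^2 = 29584 ≡ 1069 (mod 1901)
394^36 = 394^32 · 394^4 ≡ 1069 · 997 ≡ 1233 (mod 1901).

1233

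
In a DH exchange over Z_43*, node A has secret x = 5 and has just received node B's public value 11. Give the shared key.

Shared key K = 11^5 mod 43.
11^1 ≡ 11 (mod 43)
11^2 = (11^1)^2 ≡ 11^2 = 121 ≡ 35 (mod 43)
11^4 = (11^2)^2 ≡ 35^2 = 1225 ≡ 21 (mod 43)
11^5 = 11^4 · 11^1 ≡ 21 · 11 ≡ 16 (mod 43).

16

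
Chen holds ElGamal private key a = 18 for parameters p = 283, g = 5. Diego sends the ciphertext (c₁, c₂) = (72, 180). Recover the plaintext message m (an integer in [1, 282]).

192

Shared mask s = c₁^a mod p = 72^18 mod 283.
72^1 ≡ 72 (mod 283)
72^2 = (72^1)^2 ≡ 72^2 = 5184 ≡ 90 (mod 283)
72^4 = (72^2)^2 ≡ 90^2 = 8100 ≡ 176 (mod 283)
72^8 = (72^4)^2 ≡ 176^2 = 30976 ≡ 129 (mod 283)
72^16 = (72^8)^2 ≡ 129^2 = 16641 ≡ 227 (mod 283)
72^18 = 72^16 · 72^2 ≡ 227 · 90 ≡ 54 (mod 283).
So s = 54; s⁻¹ ≡ 152 (mod 283).
m = c₂ · s⁻¹ mod 283 = 180 · 152 mod 283 = 192.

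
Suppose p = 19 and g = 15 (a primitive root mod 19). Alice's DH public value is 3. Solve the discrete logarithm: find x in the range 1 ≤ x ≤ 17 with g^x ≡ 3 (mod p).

Try successive powers of 15 modulo 19:
15^1 ≡ 15
15^2 ≡ 16
15^3 ≡ 12
15^4 ≡ 9
15^5 ≡ 2
15^6 ≡ 11
15^7 ≡ 13
15^8 ≡ 5
15^9 ≡ 18
15^10 ≡ 4
15^11 ≡ 3
Found: x = 11.

11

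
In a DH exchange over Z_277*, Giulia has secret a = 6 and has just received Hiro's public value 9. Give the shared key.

155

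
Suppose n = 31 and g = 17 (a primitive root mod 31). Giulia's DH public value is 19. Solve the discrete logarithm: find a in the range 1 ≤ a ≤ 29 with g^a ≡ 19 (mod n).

Try successive powers of 17 modulo 31:
17^1 ≡ 17
17^2 ≡ 10
17^3 ≡ 15
17^4 ≡ 7
17^5 ≡ 26
17^6 ≡ 8
17^7 ≡ 12
17^8 ≡ 18
17^9 ≡ 27
17^10 ≡ 25
17^11 ≡ 22
17^12 ≡ 2
17^13 ≡ 3
17^14 ≡ 20
17^15 ≡ 30
17^16 ≡ 14
17^17 ≡ 21
17^18 ≡ 16
17^19 ≡ 24
17^20 ≡ 5
17^21 ≡ 23
17^22 ≡ 19
Found: a = 22.

22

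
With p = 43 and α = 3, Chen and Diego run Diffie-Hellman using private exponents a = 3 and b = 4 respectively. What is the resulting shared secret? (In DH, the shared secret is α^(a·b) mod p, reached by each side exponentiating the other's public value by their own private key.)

4

Diego sends B = α^b mod p = 3^4 mod 43.
3^1 ≡ 3 (mod 43)
3^2 = (3^1)^2 ≡ 3^2 = 9 ≡ 9 (mod 43)
3^4 = (3^2)^2 ≡ 9^2 = 81 ≡ 38 (mod 43)
So B = 38. Chen then computes K = B^a mod p = 38^3 mod 43.
38^1 ≡ 38 (mod 43)
38^2 = (38^1)^2 ≡ 38^2 = 1444 ≡ 25 (mod 43)
38^3 = 38^2 · 38^1 ≡ 25 · 38 ≡ 4 (mod 43).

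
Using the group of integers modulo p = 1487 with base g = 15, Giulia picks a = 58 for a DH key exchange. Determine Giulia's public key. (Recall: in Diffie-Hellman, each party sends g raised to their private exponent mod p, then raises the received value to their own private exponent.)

329

Public value = 15^58 mod 1487.
15^1 ≡ 15 (mod 1487)
15^2 = (15^1)^2 ≡ 15^2 = 225 ≡ 225 (mod 1487)
15^4 = (15^2)^2 ≡ 225^2 = 50625 ≡ 67 (mod 1487)
15^8 = (15^4)^2 ≡ 67^2 = 4489 ≡ 28 (mod 1487)
15^16 = (15^8)^2 ≡ 28^2 = 784 ≡ 784 (mod 1487)
15^32 = (15^16)^2 ≡ 784^2 = 614656 ≡ 525 (mod 1487)
15^58 = 15^32 · 15^16 · 15^8 · 15^2 ≡ 525 · 784 · 28 · 225 ≡ 329 (mod 1487).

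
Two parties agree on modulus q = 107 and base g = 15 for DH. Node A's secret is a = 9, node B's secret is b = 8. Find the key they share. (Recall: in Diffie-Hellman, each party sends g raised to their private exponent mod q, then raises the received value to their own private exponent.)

40

Node A sends A = g^a mod q = 15^9 mod 107.
15^1 ≡ 15 (mod 107)
15^2 = (15^1)^2 ≡ 15^2 = 225 ≡ 11 (mod 107)
15^4 = (15^2)^2 ≡ 11^2 = 121 ≡ 14 (mod 107)
15^8 = (15^4)^2 ≡ 14^2 = 196 ≡ 89 (mod 107)
15^9 = 15^8 · 15^1 ≡ 89 · 15 ≡ 51 (mod 107).
So A = 51. Node B then computes K = A^b mod q = 51^8 mod 107.
51^1 ≡ 51 (mod 107)
51^2 = (51^1)^2 ≡ 51^2 = 2601 ≡ 33 (mod 107)
51^4 = (51^2)^2 ≡ 33^2 = 1089 ≡ 19 (mod 107)
51^8 = (51^4)^2 ≡ 19^2 = 361 ≡ 40 (mod 107)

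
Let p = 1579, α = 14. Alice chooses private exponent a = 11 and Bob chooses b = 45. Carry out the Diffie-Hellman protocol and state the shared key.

Bob sends B = α^b mod p = 14^45 mod 1579.
14^1 ≡ 14 (mod 1579)
14^2 = (14^1)^2 ≡ 14^2 = 196 ≡ 196 (mod 1579)
14^4 = (14^2)^2 ≡ 196^2 = 38416 ≡ 520 (mod 1579)
14^8 = (14^4)^2 ≡ 520^2 = 270400 ≡ 391 (mod 1579)
14^16 = (14^8)^2 ≡ 391^2 = 152881 ≡ 1297 (mod 1579)
14^32 = (14^16)^2 ≡ 1297^2 = 1682209 ≡ 574 (mod 1579)
14^45 = 14^32 · 14^8 · 14^4 · 14^1 ≡ 574 · 391 · 520 · 14 ≡ 1375 (mod 1579).
So B = 1375. Alice then computes K = B^a mod p = 1375^11 mod 1579.
1375^1 ≡ 1375 (mod 1579)
1375^2 = (1375^1)^2 ≡ 1375^2 = 1890625 ≡ 562 (mod 1579)
1375^4 = (1375^2)^2 ≡ 562^2 = 315844 ≡ 44 (mod 1579)
1375^8 = (1375^4)^2 ≡ 44^2 = 1936 ≡ 357 (mod 1579)
1375^11 = 1375^8 · 1375^2 · 1375^1 ≡ 357 · 562 · 1375 ≡ 1502 (mod 1579).

1502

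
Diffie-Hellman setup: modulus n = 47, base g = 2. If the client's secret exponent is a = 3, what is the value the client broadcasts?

8

Public value = 2^3 (mod 47).
2^1 ≡ 2 (mod 47)
2^2 = (2^1)^2 ≡ 2^2 = 4 ≡ 4 (mod 47)
2^3 = 2^2 · 2^1 ≡ 4 · 2 ≡ 8 (mod 47).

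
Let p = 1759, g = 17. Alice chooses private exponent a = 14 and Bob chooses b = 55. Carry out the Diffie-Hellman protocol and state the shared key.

878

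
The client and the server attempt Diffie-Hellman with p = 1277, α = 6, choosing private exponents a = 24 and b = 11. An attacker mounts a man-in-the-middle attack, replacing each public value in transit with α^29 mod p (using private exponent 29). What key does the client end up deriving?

The client receives an attacker's public value M = 6^29 mod 1277 instead of the honest one.
6^1 ≡ 6 (mod 1277)
6^2 = (6^1)^2 ≡ 6^2 = 36 ≡ 36 (mod 1277)
6^4 = (6^2)^2 ≡ 36^2 = 1296 ≡ 19 (mod 1277)
6^8 = (6^4)^2 ≡ 19^2 = 361 ≡ 361 (mod 1277)
6^16 = (6^8)^2 ≡ 361^2 = 130321 ≡ 67 (mod 1277)
6^29 = 6^16 · 6^8 · 6^4 · 6^1 ≡ 67 · 361 · 19 · 6 ≡ 275 (mod 1277).
So M = 275. The client computes K = M^24 mod 1277.
275^1 ≡ 275 (mod 1277)
275^2 = (275^1)^2 ≡ 275^2 = 75625 ≡ 282 (mod 1277)
275^4 = (275^2)^2 ≡ 282^2 = 79524 ≡ 350 (mod 1277)
275^8 = (275^4)^2 ≡ 350^2 = 122500 ≡ 1185 (mod 1277)
275^16 = (275^8)^2 ≡ 1185^2 = 1404225 ≡ 802 (mod 1277)
275^24 = 275^16 · 275^8 ≡ 802 · 1185 ≡ 282 (mod 1277).

282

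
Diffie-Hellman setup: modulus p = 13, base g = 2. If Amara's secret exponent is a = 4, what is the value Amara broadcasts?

Public value = 2^4 (mod 13).
2^1 ≡ 2 (mod 13)
2^2 = (2^1)^2 ≡ 2^2 = 4 ≡ 4 (mod 13)
2^4 = (2^2)^2 ≡ 4^2 = 16 ≡ 3 (mod 13)

3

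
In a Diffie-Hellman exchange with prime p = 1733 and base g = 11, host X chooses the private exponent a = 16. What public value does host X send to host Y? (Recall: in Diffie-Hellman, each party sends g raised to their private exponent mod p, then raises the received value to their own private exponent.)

Public value = 11^16 (mod 1733).
11^1 ≡ 11 (mod 1733)
11^2 = (11^1)^2 ≡ 11^2 = 121 ≡ 121 (mod 1733)
11^4 = (11^2)^2 ≡ 121^2 = 14641 ≡ 777 (mod 1733)
11^8 = (11^4)^2 ≡ 777^2 = 603729 ≡ 645 (mod 1733)
11^16 = (11^8)^2 ≡ 645^2 = 416025 ≡ 105 (mod 1733)

105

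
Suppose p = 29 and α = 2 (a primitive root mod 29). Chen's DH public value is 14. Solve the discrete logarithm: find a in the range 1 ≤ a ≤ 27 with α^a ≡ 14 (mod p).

Try successive powers of 2 modulo 29:
2^1 ≡ 2
2^2 ≡ 4
2^3 ≡ 8
2^4 ≡ 16
2^5 ≡ 3
2^6 ≡ 6
2^7 ≡ 12
2^8 ≡ 24
2^9 ≡ 19
2^10 ≡ 9
2^11 ≡ 18
2^12 ≡ 7
2^13 ≡ 14
Found: a = 13.

13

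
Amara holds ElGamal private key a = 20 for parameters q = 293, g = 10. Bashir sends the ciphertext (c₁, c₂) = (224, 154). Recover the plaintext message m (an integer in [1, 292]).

200

Shared mask s = c₁^a mod q = 224^20 mod 293.
224^1 ≡ 224 (mod 293)
224^2 = (224^1)^2 ≡ 224^2 = 50176 ≡ 73 (mod 293)
224^4 = (224^2)^2 ≡ 73^2 = 5329 ≡ 55 (mod 293)
224^8 = (224^4)^2 ≡ 55^2 = 3025 ≡ 95 (mod 293)
224^16 = (224^8)^2 ≡ 95^2 = 9025 ≡ 235 (mod 293)
224^20 = 224^16 · 224^4 ≡ 235 · 55 ≡ 33 (mod 293).
So s = 33; s⁻¹ ≡ 222 (mod 293).
m = c₂ · s⁻¹ mod 293 = 154 · 222 mod 293 = 200.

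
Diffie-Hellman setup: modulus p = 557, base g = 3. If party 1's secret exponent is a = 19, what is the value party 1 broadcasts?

Public value = 3^19 mod 557.
3^1 ≡ 3 (mod 557)
3^2 = (3^1)^2 ≡ 3^2 = 9 ≡ 9 (mod 557)
3^4 = (3^2)^2 ≡ 9^2 = 81 ≡ 81 (mod 557)
3^8 = (3^4)^2 ≡ 81^2 = 6561 ≡ 434 (mod 557)
3^16 = (3^8)^2 ≡ 434^2 = 188356 ≡ 90 (mod 557)
3^19 = 3^16 · 3^2 · 3^1 ≡ 90 · 9 · 3 ≡ 202 (mod 557).

202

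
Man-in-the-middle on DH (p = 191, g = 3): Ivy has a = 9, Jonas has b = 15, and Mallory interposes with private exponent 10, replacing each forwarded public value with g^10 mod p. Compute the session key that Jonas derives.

154

Jonas receives Mallory's public value M = 3^10 mod 191 instead of the honest one.
3^1 ≡ 3 (mod 191)
3^2 = (3^1)^2 ≡ 3^2 = 9 ≡ 9 (mod 191)
3^4 = (3^2)^2 ≡ 9^2 = 81 ≡ 81 (mod 191)
3^8 = (3^4)^2 ≡ 81^2 = 6561 ≡ 67 (mod 191)
3^10 = 3^8 · 3^2 ≡ 67 · 9 ≡ 30 (mod 191).
So M = 30. Jonas computes K = M^15 mod 191.
30^1 ≡ 30 (mod 191)
30^2 = (30^1)^2 ≡ 30^2 = 900 ≡ 136 (mod 191)
30^4 = (30^2)^2 ≡ 136^2 = 18496 ≡ 160 (mod 191)
30^8 = (30^4)^2 ≡ 160^2 = 25600 ≡ 6 (mod 191)
30^15 = 30^8 · 30^4 · 30^2 · 30^1 ≡ 6 · 160 · 136 · 30 ≡ 154 (mod 191).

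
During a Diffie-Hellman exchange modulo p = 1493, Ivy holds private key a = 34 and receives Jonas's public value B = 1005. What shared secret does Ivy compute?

Shared key K = 1005^34 mod 1493.
1005^1 ≡ 1005 (mod 1493)
1005^2 = (1005^1)^2 ≡ 1005^2 = 1010025 ≡ 757 (mod 1493)
1005^4 = (1005^2)^2 ≡ 757^2 = 573049 ≡ 1230 (mod 1493)
1005^8 = (1005^4)^2 ≡ 1230^2 = 1512900 ≡ 491 (mod 1493)
1005^16 = (1005^8)^2 ≡ 491^2 = 241081 ≡ 708 (mod 1493)
1005^32 = (1005^16)^2 ≡ 708^2 = 501264 ≡ 1109 (mod 1493)
1005^34 = 1005^32 · 1005^2 ≡ 1109 · 757 ≡ 447 (mod 1493).

447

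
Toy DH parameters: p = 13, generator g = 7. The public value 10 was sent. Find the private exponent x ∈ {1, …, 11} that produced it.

Try successive powers of 7 modulo 13:
7^1 ≡ 7
7^2 ≡ 10
Found: x = 2.

2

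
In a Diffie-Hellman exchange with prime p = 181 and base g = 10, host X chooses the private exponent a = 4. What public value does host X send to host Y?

Public value = 10^4 mod 181.
10^1 ≡ 10 (mod 181)
10^2 = (10^1)^2 ≡ 10^2 = 100 ≡ 100 (mod 181)
10^4 = (10^2)^2 ≡ 100^2 = 10000 ≡ 45 (mod 181)

45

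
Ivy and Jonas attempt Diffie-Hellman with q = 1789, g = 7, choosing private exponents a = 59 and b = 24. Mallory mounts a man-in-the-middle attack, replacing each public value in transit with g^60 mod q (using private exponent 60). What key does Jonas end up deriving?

Jonas receives Mallory's public value M = 7^60 mod 1789 instead of the honest one.
7^1 ≡ 7 (mod 1789)
7^2 = (7^1)^2 ≡ 7^2 = 49 ≡ 49 (mod 1789)
7^4 = (7^2)^2 ≡ 49^2 = 2401 ≡ 612 (mod 1789)
7^8 = (7^4)^2 ≡ 612^2 = 374544 ≡ 643 (mod 1789)
7^16 = (7^8)^2 ≡ 643^2 = 413449 ≡ 190 (mod 1789)
7^32 = (7^16)^2 ≡ 190^2 = 36100 ≡ 320 (mod 1789)
7^60 = 7^32 · 7^16 · 7^8 · 7^4 ≡ 320 · 190 · 643 · 612 ≡ 1664 (mod 1789).
So M = 1664. Jonas computes K = M^24 mod 1789.
1664^1 ≡ 1664 (mod 1789)
1664^2 = (1664^1)^2 ≡ 1664^2 = 2768896 ≡ 1313 (mod 1789)
1664^4 = (1664^2)^2 ≡ 1313^2 = 1723969 ≡ 1162 (mod 1789)
1664^8 = (1664^4)^2 ≡ 1162^2 = 1350244 ≡ 1338 (mod 1789)
1664^16 = (1664^8)^2 ≡ 1338^2 = 1790244 ≡ 1244 (mod 1789)
1664^24 = 1664^16 · 1664^8 ≡ 1244 · 1338 ≡ 702 (mod 1789).

702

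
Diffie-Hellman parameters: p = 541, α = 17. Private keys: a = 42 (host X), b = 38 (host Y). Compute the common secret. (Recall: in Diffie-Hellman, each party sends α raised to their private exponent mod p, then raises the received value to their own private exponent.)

Host X sends A = α^a mod p = 17^42 mod 541.
17^1 ≡ 17 (mod 541)
17^2 = (17^1)^2 ≡ 17^2 = 289 ≡ 289 (mod 541)
17^4 = (17^2)^2 ≡ 289^2 = 83521 ≡ 207 (mod 541)
17^8 = (17^4)^2 ≡ 207^2 = 42849 ≡ 110 (mod 541)
17^16 = (17^8)^2 ≡ 110^2 = 12100 ≡ 198 (mod 541)
17^32 = (17^16)^2 ≡ 198^2 = 39204 ≡ 252 (mod 541)
17^42 = 17^32 · 17^8 · 17^2 ≡ 252 · 110 · 289 ≡ 493 (mod 541).
So A = 493. Host Y then computes K = A^b mod p = 493^38 mod 541.
493^1 ≡ 493 (mod 541)
493^2 = (493^1)^2 ≡ 493^2 = 243049 ≡ 140 (mod 541)
493^4 = (493^2)^2 ≡ 140^2 = 19600 ≡ 124 (mod 541)
493^8 = (493^4)^2 ≡ 124^2 = 15376 ≡ 228 (mod 541)
493^16 = (493^8)^2 ≡ 228^2 = 51984 ≡ 48 (mod 541)
493^32 = (493^16)^2 ≡ 48^2 = 2304 ≡ 140 (mod 541)
493^38 = 493^32 · 493^4 · 493^2 ≡ 140 · 124 · 140 ≡ 228 (mod 541).

228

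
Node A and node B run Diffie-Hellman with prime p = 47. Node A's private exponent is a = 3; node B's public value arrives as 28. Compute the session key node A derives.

Shared key K = 28^3 mod 47.
28^1 ≡ 28 (mod 47)
28^2 = (28^1)^2 ≡ 28^2 = 784 ≡ 32 (mod 47)
28^3 = 28^2 · 28^1 ≡ 32 · 28 ≡ 3 (mod 47).

3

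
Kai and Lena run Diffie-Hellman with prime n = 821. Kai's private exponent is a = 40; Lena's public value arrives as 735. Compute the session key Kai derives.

543

Shared key K = 735^40 mod 821.
735^1 ≡ 735 (mod 821)
735^2 = (735^1)^2 ≡ 735^2 = 540225 ≡ 7 (mod 821)
735^4 = (735^2)^2 ≡ 7^2 = 49 ≡ 49 (mod 821)
735^8 = (735^4)^2 ≡ 49^2 = 2401 ≡ 759 (mod 821)
735^16 = (735^8)^2 ≡ 759^2 = 576081 ≡ 560 (mod 821)
735^32 = (735^16)^2 ≡ 560^2 = 313600 ≡ 799 (mod 821)
735^40 = 735^32 · 735^8 ≡ 799 · 759 ≡ 543 (mod 821).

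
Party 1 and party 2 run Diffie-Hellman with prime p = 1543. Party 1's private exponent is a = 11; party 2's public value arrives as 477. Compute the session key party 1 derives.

Shared key K = 477^11 mod 1543.
477^1 ≡ 477 (mod 1543)
477^2 = (477^1)^2 ≡ 477^2 = 227529 ≡ 708 (mod 1543)
477^4 = (477^2)^2 ≡ 708^2 = 501264 ≡ 1332 (mod 1543)
477^8 = (477^4)^2 ≡ 1332^2 = 1774224 ≡ 1317 (mod 1543)
477^11 = 477^8 · 477^2 · 477^1 ≡ 1317 · 708 · 477 ≡ 679 (mod 1543).

679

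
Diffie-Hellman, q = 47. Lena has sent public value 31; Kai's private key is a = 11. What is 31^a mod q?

35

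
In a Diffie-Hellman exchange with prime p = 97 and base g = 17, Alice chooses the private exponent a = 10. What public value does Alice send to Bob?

Public value = 17^10 mod 97.
17^1 ≡ 17 (mod 97)
17^2 = (17^1)^2 ≡ 17^2 = 289 ≡ 95 (mod 97)
17^4 = (17^2)^2 ≡ 95^2 = 9025 ≡ 4 (mod 97)
17^8 = (17^4)^2 ≡ 4^2 = 16 ≡ 16 (mod 97)
17^10 = 17^8 · 17^2 ≡ 16 · 95 ≡ 65 (mod 97).

65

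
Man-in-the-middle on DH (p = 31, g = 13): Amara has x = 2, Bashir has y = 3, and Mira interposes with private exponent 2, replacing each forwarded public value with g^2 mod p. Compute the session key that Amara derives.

Amara receives Mira's public value M = 13^2 mod 31 instead of the honest one.
13^1 ≡ 13 (mod 31)
13^2 = (13^1)^2 ≡ 13^2 = 169 ≡ 14 (mod 31)
So M = 14. Amara computes K = M^2 mod 31.
14^1 ≡ 14 (mod 31)
14^2 = (14^1)^2 ≡ 14^2 = 196 ≡ 10 (mod 31)

10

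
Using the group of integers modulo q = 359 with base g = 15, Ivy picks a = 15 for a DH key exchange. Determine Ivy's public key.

230

Public value = 15^15 (mod 359).
15^1 ≡ 15 (mod 359)
15^2 = (15^1)^2 ≡ 15^2 = 225 ≡ 225 (mod 359)
15^4 = (15^2)^2 ≡ 225^2 = 50625 ≡ 6 (mod 359)
15^8 = (15^4)^2 ≡ 6^2 = 36 ≡ 36 (mod 359)
15^15 = 15^8 · 15^4 · 15^2 · 15^1 ≡ 36 · 6 · 225 · 15 ≡ 230 (mod 359).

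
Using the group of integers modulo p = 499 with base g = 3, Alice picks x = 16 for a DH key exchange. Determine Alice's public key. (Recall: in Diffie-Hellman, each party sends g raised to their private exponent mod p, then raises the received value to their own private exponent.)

486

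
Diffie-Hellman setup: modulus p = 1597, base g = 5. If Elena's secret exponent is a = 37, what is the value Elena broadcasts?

Public value = 5^37 mod 1597.
5^1 ≡ 5 (mod 1597)
5^2 = (5^1)^2 ≡ 5^2 = 25 ≡ 25 (mod 1597)
5^4 = (5^2)^2 ≡ 25^2 = 625 ≡ 625 (mod 1597)
5^8 = (5^4)^2 ≡ 625^2 = 390625 ≡ 957 (mod 1597)
5^16 = (5^8)^2 ≡ 957^2 = 915849 ≡ 768 (mod 1597)
5^32 = (5^16)^2 ≡ 768^2 = 589824 ≡ 531 (mod 1597)
5^37 = 5^32 · 5^4 · 5^1 ≡ 531 · 625 · 5 ≡ 92 (mod 1597).

92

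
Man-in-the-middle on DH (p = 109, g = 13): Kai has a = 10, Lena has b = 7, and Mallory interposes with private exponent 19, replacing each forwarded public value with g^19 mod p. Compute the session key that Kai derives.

102

Kai receives Mallory's public value M = 13^19 mod 109 instead of the honest one.
13^1 ≡ 13 (mod 109)
13^2 = (13^1)^2 ≡ 13^2 = 169 ≡ 60 (mod 109)
13^4 = (13^2)^2 ≡ 60^2 = 3600 ≡ 3 (mod 109)
13^8 = (13^4)^2 ≡ 3^2 = 9 ≡ 9 (mod 109)
13^16 = (13^8)^2 ≡ 9^2 = 81 ≡ 81 (mod 109)
13^19 = 13^16 · 13^2 · 13^1 ≡ 81 · 60 · 13 ≡ 69 (mod 109).
So M = 69. Kai computes K = M^10 mod 109.
69^1 ≡ 69 (mod 109)
69^2 = (69^1)^2 ≡ 69^2 = 4761 ≡ 74 (mod 109)
69^4 = (69^2)^2 ≡ 74^2 = 5476 ≡ 26 (mod 109)
69^8 = (69^4)^2 ≡ 26^2 = 676 ≡ 22 (mod 109)
69^10 = 69^8 · 69^2 ≡ 22 · 74 ≡ 102 (mod 109).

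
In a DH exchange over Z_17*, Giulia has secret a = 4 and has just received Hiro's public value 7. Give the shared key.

4

Shared key K = 7^4 mod 17.
7^1 ≡ 7 (mod 17)
7^2 = (7^1)^2 ≡ 7^2 = 49 ≡ 15 (mod 17)
7^4 = (7^2)^2 ≡ 15^2 = 225 ≡ 4 (mod 17)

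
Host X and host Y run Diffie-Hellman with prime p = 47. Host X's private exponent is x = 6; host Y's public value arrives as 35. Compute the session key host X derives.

Shared key K = 35^6 mod 47.
35^1 ≡ 35 (mod 47)
35^2 = (35^1)^2 ≡ 35^2 = 1225 ≡ 3 (mod 47)
35^4 = (35^2)^2 ≡ 3^2 = 9 ≡ 9 (mod 47)
35^6 = 35^4 · 35^2 ≡ 9 · 3 ≡ 27 (mod 47).

27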